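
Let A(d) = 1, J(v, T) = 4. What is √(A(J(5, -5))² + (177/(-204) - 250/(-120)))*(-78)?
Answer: -26*√5763/17 ≈ -116.10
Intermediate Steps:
√(A(J(5, -5))² + (177/(-204) - 250/(-120)))*(-78) = √(1² + (177/(-204) - 250/(-120)))*(-78) = √(1 + (177*(-1/204) - 250*(-1/120)))*(-78) = √(1 + (-59/68 + 25/12))*(-78) = √(1 + 62/51)*(-78) = √(113/51)*(-78) = (√5763/51)*(-78) = -26*√5763/17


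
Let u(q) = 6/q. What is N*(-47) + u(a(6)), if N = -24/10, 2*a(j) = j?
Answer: 574/5 ≈ 114.80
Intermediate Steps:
a(j) = j/2
N = -12/5 (N = -24*1/10 = -12/5 ≈ -2.4000)
N*(-47) + u(a(6)) = -12/5*(-47) + 6/(((1/2)*6)) = 564/5 + 6/3 = 564/5 + 6*(1/3) = 564/5 + 2 = 574/5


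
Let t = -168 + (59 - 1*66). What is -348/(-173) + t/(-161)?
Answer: 12329/3979 ≈ 3.0985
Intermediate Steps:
t = -175 (t = -168 + (59 - 66) = -168 - 7 = -175)
-348/(-173) + t/(-161) = -348/(-173) - 175/(-161) = -348*(-1/173) - 175*(-1/161) = 348/173 + 25/23 = 12329/3979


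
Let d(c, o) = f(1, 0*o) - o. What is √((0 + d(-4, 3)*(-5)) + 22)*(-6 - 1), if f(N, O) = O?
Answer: -7*√37 ≈ -42.579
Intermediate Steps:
d(c, o) = -o (d(c, o) = 0*o - o = 0 - o = -o)
√((0 + d(-4, 3)*(-5)) + 22)*(-6 - 1) = √((0 - 1*3*(-5)) + 22)*(-6 - 1) = √((0 - 3*(-5)) + 22)*(-7) = √((0 + 15) + 22)*(-7) = √(15 + 22)*(-7) = √37*(-7) = -7*√37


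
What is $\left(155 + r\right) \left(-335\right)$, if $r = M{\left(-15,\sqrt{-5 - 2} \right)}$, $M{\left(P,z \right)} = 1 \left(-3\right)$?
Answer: $-50920$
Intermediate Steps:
$M{\left(P,z \right)} = -3$
$r = -3$
$\left(155 + r\right) \left(-335\right) = \left(155 - 3\right) \left(-335\right) = 152 \left(-335\right) = -50920$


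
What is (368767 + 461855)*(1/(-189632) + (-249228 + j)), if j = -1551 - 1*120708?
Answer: -29256925106661135/94816 ≈ -3.0857e+11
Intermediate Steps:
j = -122259 (j = -1551 - 120708 = -122259)
(368767 + 461855)*(1/(-189632) + (-249228 + j)) = (368767 + 461855)*(1/(-189632) + (-249228 - 122259)) = 830622*(-1/189632 - 371487) = 830622*(-70445822785/189632) = -29256925106661135/94816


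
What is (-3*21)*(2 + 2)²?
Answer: -1008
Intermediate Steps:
(-3*21)*(2 + 2)² = -63*4² = -63*16 = -1008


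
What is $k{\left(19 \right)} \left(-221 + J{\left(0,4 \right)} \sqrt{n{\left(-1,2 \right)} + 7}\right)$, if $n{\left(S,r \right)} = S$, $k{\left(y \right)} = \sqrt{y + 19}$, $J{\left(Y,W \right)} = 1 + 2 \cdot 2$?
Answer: $\sqrt{38} \left(-221 + 5 \sqrt{6}\right) \approx -1286.8$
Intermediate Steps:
$J{\left(Y,W \right)} = 5$ ($J{\left(Y,W \right)} = 1 + 4 = 5$)
$k{\left(y \right)} = \sqrt{19 + y}$
$k{\left(19 \right)} \left(-221 + J{\left(0,4 \right)} \sqrt{n{\left(-1,2 \right)} + 7}\right) = \sqrt{19 + 19} \left(-221 + 5 \sqrt{-1 + 7}\right) = \sqrt{38} \left(-221 + 5 \sqrt{6}\right)$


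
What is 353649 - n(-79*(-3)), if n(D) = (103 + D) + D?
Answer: 353072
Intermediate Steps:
n(D) = 103 + 2*D
353649 - n(-79*(-3)) = 353649 - (103 + 2*(-79*(-3))) = 353649 - (103 + 2*237) = 353649 - (103 + 474) = 353649 - 1*577 = 353649 - 577 = 353072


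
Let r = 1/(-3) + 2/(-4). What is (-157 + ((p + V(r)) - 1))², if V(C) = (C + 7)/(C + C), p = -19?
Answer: 3265249/100 ≈ 32653.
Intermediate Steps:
r = -⅚ (r = 1*(-⅓) + 2*(-¼) = -⅓ - ½ = -⅚ ≈ -0.83333)
V(C) = (7 + C)/(2*C) (V(C) = (7 + C)/((2*C)) = (7 + C)*(1/(2*C)) = (7 + C)/(2*C))
(-157 + ((p + V(r)) - 1))² = (-157 + ((-19 + (7 - ⅚)/(2*(-⅚))) - 1))² = (-157 + ((-19 + (½)*(-6/5)*(37/6)) - 1))² = (-157 + ((-19 - 37/10) - 1))² = (-157 + (-227/10 - 1))² = (-157 - 237/10)² = (-1807/10)² = 3265249/100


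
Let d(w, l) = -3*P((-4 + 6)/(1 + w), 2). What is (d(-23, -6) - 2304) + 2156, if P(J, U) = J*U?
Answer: -1622/11 ≈ -147.45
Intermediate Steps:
d(w, l) = -12/(1 + w) (d(w, l) = -3*(-4 + 6)/(1 + w)*2 = -3*2/(1 + w)*2 = -12/(1 + w))
(d(-23, -6) - 2304) + 2156 = (-12/(1 - 23) - 2304) + 2156 = (-12/(-22) - 2304) + 2156 = (-12*(-1/22) - 2304) + 2156 = (6/11 - 2304) + 2156 = -25338/11 + 2156 = -1622/11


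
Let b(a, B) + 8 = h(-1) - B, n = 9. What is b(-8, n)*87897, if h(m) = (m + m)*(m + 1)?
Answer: -1494249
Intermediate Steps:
h(m) = 2*m*(1 + m) (h(m) = (2*m)*(1 + m) = 2*m*(1 + m))
b(a, B) = -8 - B (b(a, B) = -8 + (2*(-1)*(1 - 1) - B) = -8 + (2*(-1)*0 - B) = -8 + (0 - B) = -8 - B)
b(-8, n)*87897 = (-8 - 1*9)*87897 = (-8 - 9)*87897 = -17*87897 = -1494249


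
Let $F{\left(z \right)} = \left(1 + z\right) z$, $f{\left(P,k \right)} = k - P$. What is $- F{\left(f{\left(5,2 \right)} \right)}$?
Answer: $-6$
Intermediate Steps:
$F{\left(z \right)} = z \left(1 + z\right)$
$- F{\left(f{\left(5,2 \right)} \right)} = - \left(2 - 5\right) \left(1 + \left(2 - 5\right)\right) = - \left(-3\right) \left(1 - 3\right) = - \left(-3\right) \left(-2\right) = \left(-1\right) 6 = -6$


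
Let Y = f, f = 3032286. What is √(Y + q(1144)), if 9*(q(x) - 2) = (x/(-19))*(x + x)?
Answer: 4*√612635734/57 ≈ 1736.9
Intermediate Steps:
Y = 3032286
q(x) = 2 - 2*x²/171 (q(x) = 2 + ((x/(-19))*(x + x))/9 = 2 + ((x*(-1/19))*(2*x))/9 = 2 + ((-x/19)*(2*x))/9 = 2 + (-2*x²/19)/9 = 2 - 2*x²/171)
√(Y + q(1144)) = √(3032286 + (2 - 2/171*1144²)) = √(3032286 + (2 - 2/171*1308736)) = √(3032286 + (2 - 2617472/171)) = √(3032286 - 2617130/171) = √(515903776/171) = 4*√612635734/57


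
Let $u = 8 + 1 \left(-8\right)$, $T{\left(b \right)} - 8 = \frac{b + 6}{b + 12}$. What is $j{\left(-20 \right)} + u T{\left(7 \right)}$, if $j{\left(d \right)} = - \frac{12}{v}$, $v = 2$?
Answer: $-6$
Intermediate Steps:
$j{\left(d \right)} = -6$ ($j{\left(d \right)} = - \frac{12}{2} = \left(-12\right) \frac{1}{2} = -6$)
$T{\left(b \right)} = 8 + \frac{6 + b}{12 + b}$ ($T{\left(b \right)} = 8 + \frac{b + 6}{b + 12} = 8 + \frac{6 + b}{12 + b}$)
$u = 0$ ($u = 8 - 8 = 0$)
$j{\left(-20 \right)} + u T{\left(7 \right)} = -6 + 0 \frac{3 \left(34 + 3 \cdot 7\right)}{12 + 7} = -6 + 0 \frac{3 \left(34 + 21\right)}{19} = -6 + 0 \cdot 3 \cdot \frac{1}{19} \cdot 55 = -6 + 0 \cdot \frac{165}{19} = -6 + 0 = -6$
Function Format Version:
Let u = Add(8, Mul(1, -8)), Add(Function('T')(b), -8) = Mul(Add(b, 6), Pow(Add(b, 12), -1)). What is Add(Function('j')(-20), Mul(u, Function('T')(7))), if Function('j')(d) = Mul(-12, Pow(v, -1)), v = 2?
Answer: -6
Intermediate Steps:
Function('j')(d) = -6 (Function('j')(d) = Mul(-12, Pow(2, -1)) = Mul(-12, Rational(1, 2)) = -6)
Function('T')(b) = Add(8, Mul(Pow(Add(12, b), -1), Add(6, b))) (Function('T')(b) = Add(8, Mul(Add(b, 6), Pow(Add(b, 12), -1))) = Add(8, Mul(Add(6, b), Pow(Add(12, b), -1))) = Add(8, Mul(Pow(Add(12, b), -1), Add(6, b))))
u = 0 (u = Add(8, -8) = 0)
Add(Function('j')(-20), Mul(u, Function('T')(7))) = Add(-6, Mul(0, Mul(3, Pow(Add(12, 7), -1), Add(34, Mul(3, 7))))) = Add(-6, Mul(0, Mul(3, Pow(19, -1), Add(34, 21)))) = Add(-6, Mul(0, Mul(3, Rational(1, 19), 55))) = Add(-6, Mul(0, Rational(165, 19))) = Add(-6, 0) = -6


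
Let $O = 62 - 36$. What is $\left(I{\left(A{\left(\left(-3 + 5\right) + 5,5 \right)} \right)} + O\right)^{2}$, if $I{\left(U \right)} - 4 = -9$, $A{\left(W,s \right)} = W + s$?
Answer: $441$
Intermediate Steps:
$I{\left(U \right)} = -5$ ($I{\left(U \right)} = 4 - 9 = -5$)
$O = 26$ ($O = 62 - 36 = 26$)
$\left(I{\left(A{\left(\left(-3 + 5\right) + 5,5 \right)} \right)} + O\right)^{2} = \left(-5 + 26\right)^{2} = 21^{2} = 441$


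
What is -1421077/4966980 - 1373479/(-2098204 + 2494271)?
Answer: -7384884427579/1967256867660 ≈ -3.7539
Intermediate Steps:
-1421077/4966980 - 1373479/(-2098204 + 2494271) = -1421077*1/4966980 - 1373479/396067 = -1421077/4966980 - 1373479*1/396067 = -1421077/4966980 - 1373479/396067 = -7384884427579/1967256867660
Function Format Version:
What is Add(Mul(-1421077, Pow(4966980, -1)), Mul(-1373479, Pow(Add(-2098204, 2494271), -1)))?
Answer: Rational(-7384884427579, 1967256867660) ≈ -3.7539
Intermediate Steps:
Add(Mul(-1421077, Pow(4966980, -1)), Mul(-1373479, Pow(Add(-2098204, 2494271), -1))) = Add(Mul(-1421077, Rational(1, 4966980)), Mul(-1373479, Pow(396067, -1))) = Add(Rational(-1421077, 4966980), Mul(-1373479, Rational(1, 396067))) = Add(Rational(-1421077, 4966980), Rational(-1373479, 396067)) = Rational(-7384884427579, 1967256867660)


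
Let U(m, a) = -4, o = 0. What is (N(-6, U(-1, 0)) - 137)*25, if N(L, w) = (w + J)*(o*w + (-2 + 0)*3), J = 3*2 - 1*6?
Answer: -2825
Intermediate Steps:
J = 0 (J = 6 - 6 = 0)
N(L, w) = -6*w (N(L, w) = (w + 0)*(0*w + (-2 + 0)*3) = w*(0 - 2*3) = w*(0 - 6) = w*(-6) = -6*w)
(N(-6, U(-1, 0)) - 137)*25 = (-6*(-4) - 137)*25 = (24 - 137)*25 = -113*25 = -2825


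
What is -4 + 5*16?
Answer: 76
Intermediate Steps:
-4 + 5*16 = -4 + 80 = 76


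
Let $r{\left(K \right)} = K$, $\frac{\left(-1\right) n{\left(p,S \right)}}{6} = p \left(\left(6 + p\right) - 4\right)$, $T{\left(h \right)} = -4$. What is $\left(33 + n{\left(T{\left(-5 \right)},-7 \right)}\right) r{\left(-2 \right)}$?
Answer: $30$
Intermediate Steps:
$n{\left(p,S \right)} = - 6 p \left(2 + p\right)$ ($n{\left(p,S \right)} = - 6 p \left(\left(6 + p\right) - 4\right) = - 6 p \left(2 + p\right)$)
$\left(33 + n{\left(T{\left(-5 \right)},-7 \right)}\right) r{\left(-2 \right)} = \left(33 - - 24 \left(2 - 4\right)\right) \left(-2\right) = \left(33 - \left(-24\right) \left(-2\right)\right) \left(-2\right) = \left(33 - 48\right) \left(-2\right) = \left(-15\right) \left(-2\right) = 30$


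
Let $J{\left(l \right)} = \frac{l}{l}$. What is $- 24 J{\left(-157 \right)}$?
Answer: $-24$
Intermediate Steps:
$J{\left(l \right)} = 1$
$- 24 J{\left(-157 \right)} = \left(-24\right) 1 = -24$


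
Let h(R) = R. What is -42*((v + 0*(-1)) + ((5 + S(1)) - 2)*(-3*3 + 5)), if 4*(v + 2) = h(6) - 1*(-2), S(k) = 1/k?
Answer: 672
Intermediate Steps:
v = 0 (v = -2 + (6 - 1*(-2))/4 = -2 + (6 + 2)/4 = -2 + (1/4)*8 = -2 + 2 = 0)
-42*((v + 0*(-1)) + ((5 + S(1)) - 2)*(-3*3 + 5)) = -42*((0 + 0*(-1)) + ((5 + 1/1) - 2)*(-3*3 + 5)) = -42*((0 + 0) + ((5 + 1) - 2)*(-9 + 5)) = -42*(0 + (6 - 2)*(-4)) = -42*(0 + 4*(-4)) = -42*(0 - 16) = -42*(-16) = 672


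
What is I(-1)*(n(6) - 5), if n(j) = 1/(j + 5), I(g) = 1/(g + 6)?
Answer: -54/55 ≈ -0.98182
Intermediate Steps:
I(g) = 1/(6 + g)
n(j) = 1/(5 + j)
I(-1)*(n(6) - 5) = (1/(5 + 6) - 5)/(6 - 1) = (1/11 - 5)/5 = (⅕)*(-54/11) = -54/55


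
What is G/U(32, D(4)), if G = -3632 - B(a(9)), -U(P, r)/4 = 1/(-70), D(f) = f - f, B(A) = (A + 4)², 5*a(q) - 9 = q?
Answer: -322854/5 ≈ -64571.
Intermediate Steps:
a(q) = 9/5 + q/5
B(A) = (4 + A)²
D(f) = 0
U(P, r) = 2/35 (U(P, r) = -4/(-70) = -4*(-1/70) = 2/35)
G = -92244/25 (G = -3632 - (4 + (9/5 + (⅕)*9))² = -3632 - (4 + (9/5 + 9/5))² = -3632 - (4 + 18/5)² = -3632 - (38/5)² = -3632 - 1*1444/25 = -3632 - 1444/25 = -92244/25 ≈ -3689.8)
G/U(32, D(4)) = -92244/(25*2/35) = -92244/25*35/2 = -322854/5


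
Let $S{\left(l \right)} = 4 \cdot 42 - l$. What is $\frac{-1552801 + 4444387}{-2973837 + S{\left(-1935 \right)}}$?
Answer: $- \frac{481931}{495289} \approx -0.97303$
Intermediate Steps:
$S{\left(l \right)} = 168 - l$
$\frac{-1552801 + 4444387}{-2973837 + S{\left(-1935 \right)}} = \frac{-1552801 + 4444387}{-2973837 + \left(168 - -1935\right)} = \frac{2891586}{-2973837 + \left(168 + 1935\right)} = \frac{2891586}{-2973837 + 2103} = \frac{2891586}{-2971734} = 2891586 \left(- \frac{1}{2971734}\right) = - \frac{481931}{495289}$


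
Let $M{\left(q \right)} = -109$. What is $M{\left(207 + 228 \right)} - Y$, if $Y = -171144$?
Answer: $171035$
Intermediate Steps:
$M{\left(207 + 228 \right)} - Y = -109 - -171144 = -109 + 171144 = 171035$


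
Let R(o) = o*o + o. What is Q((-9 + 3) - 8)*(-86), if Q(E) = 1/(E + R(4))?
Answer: -43/3 ≈ -14.333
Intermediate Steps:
R(o) = o + o² (R(o) = o² + o = o + o²)
Q(E) = 1/(20 + E) (Q(E) = 1/(E + 4*(1 + 4)) = 1/(E + 4*5) = 1/(E + 20) = 1/(20 + E))
Q((-9 + 3) - 8)*(-86) = -86/(20 + ((-9 + 3) - 8)) = -86/(20 + (-6 - 8)) = -86/(20 - 14) = -86/6 = (⅙)*(-86) = -43/3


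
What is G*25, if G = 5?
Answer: 125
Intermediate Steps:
G*25 = 5*25 = 125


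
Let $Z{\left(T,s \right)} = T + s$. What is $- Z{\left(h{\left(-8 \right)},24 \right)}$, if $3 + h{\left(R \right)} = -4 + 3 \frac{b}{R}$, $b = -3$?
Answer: $- \frac{145}{8} \approx -18.125$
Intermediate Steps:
$h{\left(R \right)} = -7 - \frac{9}{R}$ ($h{\left(R \right)} = -3 - \left(4 - 3 \left(- \frac{3}{R}\right)\right) = -3 - \left(4 + \frac{9}{R}\right) = -7 - \frac{9}{R}$)
$- Z{\left(h{\left(-8 \right)},24 \right)} = - (\left(-7 - \frac{9}{-8}\right) + 24) = - (\left(-7 - - \frac{9}{8}\right) + 24) = - (\left(-7 + \frac{9}{8}\right) + 24) = - (- \frac{47}{8} + 24) = \left(-1\right) \frac{145}{8} = - \frac{145}{8}$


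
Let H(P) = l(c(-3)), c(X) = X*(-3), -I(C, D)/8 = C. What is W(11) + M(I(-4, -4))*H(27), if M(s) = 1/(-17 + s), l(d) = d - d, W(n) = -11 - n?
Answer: -22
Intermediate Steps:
I(C, D) = -8*C
c(X) = -3*X
l(d) = 0
H(P) = 0
W(11) + M(I(-4, -4))*H(27) = (-11 - 1*11) + 0/(-17 - 8*(-4)) = (-11 - 11) + 0/(-17 + 32) = -22 + 0/15 = -22 + (1/15)*0 = -22 + 0 = -22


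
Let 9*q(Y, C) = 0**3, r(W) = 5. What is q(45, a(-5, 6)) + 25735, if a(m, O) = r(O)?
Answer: 25735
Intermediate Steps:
a(m, O) = 5
q(Y, C) = 0 (q(Y, C) = (1/9)*0**3 = (1/9)*0 = 0)
q(45, a(-5, 6)) + 25735 = 0 + 25735 = 25735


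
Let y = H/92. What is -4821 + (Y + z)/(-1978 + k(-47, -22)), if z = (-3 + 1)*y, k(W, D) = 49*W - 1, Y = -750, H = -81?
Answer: -949567593/196972 ≈ -4820.8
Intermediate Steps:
y = -81/92 ≈ -0.88043
k(W, D) = -1 + 49*W
z = 81/46 (z = (-3 + 1)*(-81/92) = -2*(-81/92) = 81/46 ≈ 1.7609)
-4821 + (Y + z)/(-1978 + k(-47, -22)) = -4821 + (-750 + 81/46)/(-1978 + (-1 + 49*(-47))) = -4821 - 34419/(46*(-1978 + (-1 - 2303))) = -4821 - 34419/(46*(-1978 - 2304)) = -4821 - 34419/46/(-4282) = -4821 - 34419/46*(-1/4282) = -4821 + 34419/196972 = -949567593/196972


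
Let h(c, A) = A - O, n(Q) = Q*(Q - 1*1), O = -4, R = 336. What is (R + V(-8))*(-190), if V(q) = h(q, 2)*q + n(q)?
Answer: -68400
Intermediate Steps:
n(Q) = Q*(-1 + Q) (n(Q) = Q*(Q - 1) = Q*(-1 + Q))
h(c, A) = 4 + A (h(c, A) = A - 1*(-4) = A + 4 = 4 + A)
V(q) = 6*q + q*(-1 + q) (V(q) = (4 + 2)*q + q*(-1 + q) = 6*q + q*(-1 + q))
(R + V(-8))*(-190) = (336 - 8*(5 - 8))*(-190) = (336 - 8*(-3))*(-190) = (336 + 24)*(-190) = 360*(-190) = -68400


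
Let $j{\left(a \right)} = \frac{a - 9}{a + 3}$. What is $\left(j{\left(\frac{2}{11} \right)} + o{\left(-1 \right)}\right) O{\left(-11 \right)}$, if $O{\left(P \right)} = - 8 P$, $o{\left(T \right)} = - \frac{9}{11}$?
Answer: $- \frac{11056}{35} \approx -315.89$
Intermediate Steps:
$j{\left(a \right)} = \frac{-9 + a}{3 + a}$
$o{\left(T \right)} = - \frac{9}{11}$ ($o{\left(T \right)} = \left(-9\right) \frac{1}{11} = - \frac{9}{11}$)
$\left(j{\left(\frac{2}{11} \right)} + o{\left(-1 \right)}\right) O{\left(-11 \right)} = \left(\frac{-9 + \frac{2}{11}}{3 + \frac{2}{11}} - \frac{9}{11}\right) \left(\left(-8\right) \left(-11\right)\right) = \left(\frac{-9 + 2 \cdot \frac{1}{11}}{3 + 2 \cdot \frac{1}{11}} - \frac{9}{11}\right) 88 = \left(\frac{-9 + \frac{2}{11}}{3 + \frac{2}{11}} - \frac{9}{11}\right) 88 = \left(\frac{1}{\frac{35}{11}} \left(- \frac{97}{11}\right) - \frac{9}{11}\right) 88 = \left(\frac{11}{35} \left(- \frac{97}{11}\right) - \frac{9}{11}\right) 88 = \left(- \frac{97}{35} - \frac{9}{11}\right) 88 = \left(- \frac{1382}{385}\right) 88 = - \frac{11056}{35}$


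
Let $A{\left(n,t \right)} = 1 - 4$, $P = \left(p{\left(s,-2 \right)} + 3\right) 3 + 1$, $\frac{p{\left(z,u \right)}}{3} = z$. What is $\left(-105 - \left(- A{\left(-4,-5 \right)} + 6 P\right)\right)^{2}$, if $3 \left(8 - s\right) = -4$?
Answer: $451584$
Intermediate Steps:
$s = \frac{28}{3}$ ($s = 8 - - \frac{4}{3} = 8 + \frac{4}{3} = \frac{28}{3} \approx 9.3333$)
$p{\left(z,u \right)} = 3 z$
$P = 94$ ($P = \left(3 \cdot \frac{28}{3} + 3\right) 3 + 1 = \left(28 + 3\right) 3 + 1 = 31 \cdot 3 + 1 = 93 + 1 = 94$)
$A{\left(n,t \right)} = -3$ ($A{\left(n,t \right)} = 1 - 4 = -3$)
$\left(-105 - \left(- A{\left(-4,-5 \right)} + 6 P\right)\right)^{2} = \left(-105 - 567\right)^{2} = \left(-672\right)^{2} = 451584$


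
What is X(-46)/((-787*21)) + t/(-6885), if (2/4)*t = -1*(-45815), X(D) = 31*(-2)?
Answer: -5937028/446229 ≈ -13.305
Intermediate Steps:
X(D) = -62
t = 91630 (t = 2*(-1*(-45815)) = 2*45815 = 91630)
X(-46)/((-787*21)) + t/(-6885) = -62/((-787*21)) + 91630/(-6885) = -62/(-16527) + 91630*(-1/6885) = -62*(-1/16527) - 1078/81 = 62/16527 - 1078/81 = -5937028/446229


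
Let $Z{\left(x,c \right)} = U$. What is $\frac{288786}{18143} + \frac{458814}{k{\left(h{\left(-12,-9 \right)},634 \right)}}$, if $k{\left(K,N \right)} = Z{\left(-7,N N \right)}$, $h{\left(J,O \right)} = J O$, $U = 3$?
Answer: $\frac{2775042920}{18143} \approx 1.5295 \cdot 10^{5}$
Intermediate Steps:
$Z{\left(x,c \right)} = 3$
$k{\left(K,N \right)} = 3$
$\frac{288786}{18143} + \frac{458814}{k{\left(h{\left(-12,-9 \right)},634 \right)}} = \frac{288786}{18143} + \frac{458814}{3} = 288786 \cdot \frac{1}{18143} + 458814 \cdot \frac{1}{3} = \frac{288786}{18143} + 152938 = \frac{2775042920}{18143}$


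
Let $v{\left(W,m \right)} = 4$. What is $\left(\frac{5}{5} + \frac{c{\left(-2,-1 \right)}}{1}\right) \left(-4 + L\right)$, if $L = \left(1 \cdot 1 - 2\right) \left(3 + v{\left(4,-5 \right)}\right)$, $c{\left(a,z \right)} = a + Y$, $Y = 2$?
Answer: $-11$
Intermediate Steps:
$c{\left(a,z \right)} = 2 + a$ ($c{\left(a,z \right)} = a + 2 = 2 + a$)
$L = -7$ ($L = \left(1 \cdot 1 - 2\right) \left(3 + 4\right) = \left(1 - 2\right) 7 = \left(-1\right) 7 = -7$)
$\left(\frac{5}{5} + \frac{c{\left(-2,-1 \right)}}{1}\right) \left(-4 + L\right) = \left(\frac{5}{5} + \frac{2 - 2}{1}\right) \left(-4 - 7\right) = \left(5 \cdot \frac{1}{5} + 0 \cdot 1\right) \left(-11\right) = \left(1 + 0\right) \left(-11\right) = 1 \left(-11\right) = -11$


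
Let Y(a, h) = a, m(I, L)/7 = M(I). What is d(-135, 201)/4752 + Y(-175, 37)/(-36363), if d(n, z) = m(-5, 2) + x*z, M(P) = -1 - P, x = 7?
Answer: 17670835/57598992 ≈ 0.30679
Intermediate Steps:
m(I, L) = -7 - 7*I (m(I, L) = 7*(-1 - I) = -7 - 7*I)
d(n, z) = 28 + 7*z (d(n, z) = (-7 - 7*(-5)) + 7*z = (-7 + 35) + 7*z = 28 + 7*z)
d(-135, 201)/4752 + Y(-175, 37)/(-36363) = (28 + 7*201)/4752 - 175/(-36363) = (28 + 1407)*(1/4752) - 175*(-1/36363) = 1435*(1/4752) + 175/36363 = 1435/4752 + 175/36363 = 17670835/57598992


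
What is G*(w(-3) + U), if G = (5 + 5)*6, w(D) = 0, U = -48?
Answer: -2880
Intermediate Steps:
G = 60 (G = 10*6 = 60)
G*(w(-3) + U) = 60*(0 - 48) = 60*(-48) = -2880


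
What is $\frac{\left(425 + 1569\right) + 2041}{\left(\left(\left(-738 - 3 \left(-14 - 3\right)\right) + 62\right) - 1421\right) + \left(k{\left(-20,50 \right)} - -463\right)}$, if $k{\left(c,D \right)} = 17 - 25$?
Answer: $- \frac{4035}{1591} \approx -2.5361$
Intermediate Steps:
$k{\left(c,D \right)} = -8$ ($k{\left(c,D \right)} = 17 - 25 = -8$)
$\frac{\left(425 + 1569\right) + 2041}{\left(\left(\left(-738 - 3 \left(-14 - 3\right)\right) + 62\right) - 1421\right) + \left(k{\left(-20,50 \right)} - -463\right)} = \frac{\left(425 + 1569\right) + 2041}{\left(\left(\left(-738 - 3 \left(-14 - 3\right)\right) + 62\right) - 1421\right) - -455} = \frac{1994 + 2041}{\left(\left(\left(-738 - -51\right) + 62\right) - 1421\right) + \left(-8 + 463\right)} = \frac{4035}{\left(\left(\left(-738 + 51\right) + 62\right) - 1421\right) + 455} = \frac{4035}{\left(\left(-687 + 62\right) - 1421\right) + 455} = \frac{4035}{\left(-625 - 1421\right) + 455} = \frac{4035}{-2046 + 455} = \frac{4035}{-1591} = 4035 \left(- \frac{1}{1591}\right) = - \frac{4035}{1591}$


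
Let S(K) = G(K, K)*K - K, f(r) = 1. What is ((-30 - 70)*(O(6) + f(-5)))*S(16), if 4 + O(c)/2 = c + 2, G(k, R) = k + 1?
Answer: -230400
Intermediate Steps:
G(k, R) = 1 + k
O(c) = -4 + 2*c (O(c) = -8 + 2*(c + 2) = -8 + 2*(2 + c) = -8 + (4 + 2*c) = -4 + 2*c)
S(K) = -K + K*(1 + K) (S(K) = (1 + K)*K - K = K*(1 + K) - K = -K + K*(1 + K))
((-30 - 70)*(O(6) + f(-5)))*S(16) = ((-30 - 70)*((-4 + 2*6) + 1))*16² = -100*((-4 + 12) + 1)*256 = -100*(8 + 1)*256 = -100*9*256 = -900*256 = -230400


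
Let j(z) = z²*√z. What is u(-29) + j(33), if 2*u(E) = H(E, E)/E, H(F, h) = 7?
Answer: -7/58 + 1089*√33 ≈ 6255.7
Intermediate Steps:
u(E) = 7/(2*E) (u(E) = (7/E)/2 = 7/(2*E))
j(z) = z^(5/2)
u(-29) + j(33) = (7/2)/(-29) + 33^(5/2) = (7/2)*(-1/29) + 1089*√33 = -7/58 + 1089*√33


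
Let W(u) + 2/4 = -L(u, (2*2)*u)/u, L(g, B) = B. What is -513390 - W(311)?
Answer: -1026771/2 ≈ -5.1339e+5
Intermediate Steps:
W(u) = -9/2 (W(u) = -½ - (2*2)*u/u = -½ - 4*u/u = -½ - 1*4 = -½ - 4 = -9/2)
-513390 - W(311) = -513390 - 1*(-9/2) = -513390 + 9/2 = -1026771/2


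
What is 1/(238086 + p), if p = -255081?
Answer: -1/16995 ≈ -5.8841e-5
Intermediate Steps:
1/(238086 + p) = 1/(238086 - 255081) = 1/(-16995) = -1/16995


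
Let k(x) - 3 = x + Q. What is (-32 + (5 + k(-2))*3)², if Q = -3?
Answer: 529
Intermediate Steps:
k(x) = x (k(x) = 3 + (x - 3) = 3 + (-3 + x) = x)
(-32 + (5 + k(-2))*3)² = (-32 + (5 - 2)*3)² = (-32 + 3*3)² = (-32 + 9)² = (-23)² = 529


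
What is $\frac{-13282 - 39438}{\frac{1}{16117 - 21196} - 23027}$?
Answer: $\frac{133882440}{58477067} \approx 2.2895$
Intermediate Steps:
$\frac{-13282 - 39438}{\frac{1}{16117 - 21196} - 23027} = - \frac{52720}{\frac{1}{-5079} - 23027} = - \frac{52720}{- \frac{1}{5079} - 23027} = - \frac{52720}{- \frac{116954134}{5079}} = \left(-52720\right) \left(- \frac{5079}{116954134}\right) = \frac{133882440}{58477067}$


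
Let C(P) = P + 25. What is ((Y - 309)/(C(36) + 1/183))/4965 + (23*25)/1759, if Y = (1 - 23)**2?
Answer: 2128543765/6500004556 ≈ 0.32747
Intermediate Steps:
Y = 484 (Y = (-22)**2 = 484)
C(P) = 25 + P
((Y - 309)/(C(36) + 1/183))/4965 + (23*25)/1759 = ((484 - 309)/((25 + 36) + 1/183))/4965 + (23*25)/1759 = (175/(61 + 1/183))*(1/4965) + 575*(1/1759) = (175/(11164/183))*(1/4965) + 575/1759 = (175*(183/11164))*(1/4965) + 575/1759 = (32025/11164)*(1/4965) + 575/1759 = 2135/3695284 + 575/1759 = 2128543765/6500004556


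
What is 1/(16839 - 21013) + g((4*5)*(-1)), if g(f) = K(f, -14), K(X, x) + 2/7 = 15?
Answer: 429915/29218 ≈ 14.714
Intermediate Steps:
K(X, x) = 103/7 (K(X, x) = -2/7 + 15 = 103/7)
g(f) = 103/7
1/(16839 - 21013) + g((4*5)*(-1)) = 1/(16839 - 21013) + 103/7 = 1/(-4174) + 103/7 = -1/4174 + 103/7 = 429915/29218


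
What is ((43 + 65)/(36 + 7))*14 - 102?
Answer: -2874/43 ≈ -66.837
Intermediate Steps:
((43 + 65)/(36 + 7))*14 - 102 = (108/43)*14 - 102 = 1512/43 - 102 = -2874/43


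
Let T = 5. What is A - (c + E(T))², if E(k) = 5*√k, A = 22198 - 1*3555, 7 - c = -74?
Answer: 11957 - 810*√5 ≈ 10146.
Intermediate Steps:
c = 81 (c = 7 - 1*(-74) = 7 + 74 = 81)
A = 18643 (A = 22198 - 3555 = 18643)
A - (c + E(T))² = 18643 - (81 + 5*√5)²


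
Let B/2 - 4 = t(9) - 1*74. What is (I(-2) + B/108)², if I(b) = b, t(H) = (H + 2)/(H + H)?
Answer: 10195249/944784 ≈ 10.791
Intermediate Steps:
t(H) = (2 + H)/(2*H) (t(H) = (2 + H)/((2*H)) = (2 + H)*(1/(2*H)) = (2 + H)/(2*H))
B = -1249/9 (B = 8 + 2*((½)*(2 + 9)/9 - 1*74) = 8 + 2*((½)*(⅑)*11 - 74) = 8 + 2*(11/18 - 74) = 8 + 2*(-1321/18) = 8 - 1321/9 = -1249/9 ≈ -138.78)
(I(-2) + B/108)² = (-2 - 1249/9/108)² = (-2 - 1249/9*1/108)² = (-2 - 1249/972)² = (-3193/972)² = 10195249/944784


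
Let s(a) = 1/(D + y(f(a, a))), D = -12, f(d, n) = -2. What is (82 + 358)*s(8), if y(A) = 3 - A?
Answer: -440/7 ≈ -62.857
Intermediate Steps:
s(a) = -1/7 (s(a) = 1/(-12 + (3 - 1*(-2))) = 1/(-12 + (3 + 2)) = 1/(-12 + 5) = 1/(-7) = -1/7)
(82 + 358)*s(8) = (82 + 358)*(-1/7) = 440*(-1/7) = -440/7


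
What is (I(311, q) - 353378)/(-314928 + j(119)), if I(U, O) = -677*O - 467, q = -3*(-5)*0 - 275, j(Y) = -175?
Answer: 167670/315103 ≈ 0.53211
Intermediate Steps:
q = -275 (q = 15*0 - 275 = 0 - 275 = -275)
I(U, O) = -467 - 677*O
(I(311, q) - 353378)/(-314928 + j(119)) = ((-467 - 677*(-275)) - 353378)/(-314928 - 175) = ((-467 + 186175) - 353378)/(-315103) = (185708 - 353378)*(-1/315103) = -167670*(-1/315103) = 167670/315103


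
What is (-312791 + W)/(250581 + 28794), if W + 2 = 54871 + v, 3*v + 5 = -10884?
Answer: -156931/167625 ≈ -0.93620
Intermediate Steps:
v = -10889/3 (v = -5/3 + (⅓)*(-10884) = -5/3 - 3628 = -10889/3 ≈ -3629.7)
W = 153718/3 (W = -2 + (54871 - 10889/3) = -2 + 153724/3 = 153718/3 ≈ 51239.)
(-312791 + W)/(250581 + 28794) = (-312791 + 153718/3)/(250581 + 28794) = -784655/3/279375 = -784655/3*1/279375 = -156931/167625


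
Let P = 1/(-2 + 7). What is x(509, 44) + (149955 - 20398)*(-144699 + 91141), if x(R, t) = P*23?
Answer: -34694069007/5 ≈ -6.9388e+9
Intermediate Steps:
P = ⅕ (P = 1/5 = ⅕ ≈ 0.20000)
x(R, t) = 23/5 (x(R, t) = (⅕)*23 = 23/5)
x(509, 44) + (149955 - 20398)*(-144699 + 91141) = 23/5 + (149955 - 20398)*(-144699 + 91141) = 23/5 + 129557*(-53558) = 23/5 - 6938813806 = -34694069007/5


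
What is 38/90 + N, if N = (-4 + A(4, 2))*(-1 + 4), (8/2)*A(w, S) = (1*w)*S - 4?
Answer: -386/45 ≈ -8.5778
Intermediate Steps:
A(w, S) = -1 + S*w/4 (A(w, S) = ((1*w)*S - 4)/4 = (w*S - 4)/4 = (S*w - 4)/4 = (-4 + S*w)/4 = -1 + S*w/4)
N = -9 (N = (-4 + (-1 + (¼)*2*4))*(-1 + 4) = (-4 + (-1 + 2))*3 = (-4 + 1)*3 = -3*3 = -9)
38/90 + N = 38/90 - 9 = (1/90)*38 - 9 = 19/45 - 9 = -386/45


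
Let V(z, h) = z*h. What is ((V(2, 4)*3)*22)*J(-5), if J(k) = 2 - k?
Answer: 3696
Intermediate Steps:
V(z, h) = h*z
((V(2, 4)*3)*22)*J(-5) = (((4*2)*3)*22)*(2 - 1*(-5)) = ((8*3)*22)*(2 + 5) = (24*22)*7 = 528*7 = 3696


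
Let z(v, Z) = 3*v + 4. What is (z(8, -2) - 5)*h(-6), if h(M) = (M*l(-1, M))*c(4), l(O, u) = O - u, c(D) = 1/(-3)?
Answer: 230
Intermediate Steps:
c(D) = -1/3
z(v, Z) = 4 + 3*v
h(M) = -M*(-1 - M)/3 (h(M) = (M*(-1 - M))*(-1/3) = -M*(-1 - M)/3)
(z(8, -2) - 5)*h(-6) = ((4 + 3*8) - 5)*((1/3)*(-6)*(1 - 6)) = ((4 + 24) - 5)*((1/3)*(-6)*(-5)) = (28 - 5)*10 = 23*10 = 230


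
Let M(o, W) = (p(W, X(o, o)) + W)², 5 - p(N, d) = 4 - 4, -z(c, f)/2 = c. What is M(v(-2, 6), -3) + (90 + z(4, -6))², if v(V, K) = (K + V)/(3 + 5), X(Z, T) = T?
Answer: 6728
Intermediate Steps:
z(c, f) = -2*c
p(N, d) = 5 (p(N, d) = 5 - (4 - 4) = 5 - 1*0 = 5 + 0 = 5)
v(V, K) = K/8 + V/8 (v(V, K) = (K + V)/8 = (K + V)*(⅛) = K/8 + V/8)
M(o, W) = (5 + W)²
M(v(-2, 6), -3) + (90 + z(4, -6))² = (5 - 3)² + (90 - 2*4)² = 2² + (90 - 8)² = 4 + 82² = 4 + 6724 = 6728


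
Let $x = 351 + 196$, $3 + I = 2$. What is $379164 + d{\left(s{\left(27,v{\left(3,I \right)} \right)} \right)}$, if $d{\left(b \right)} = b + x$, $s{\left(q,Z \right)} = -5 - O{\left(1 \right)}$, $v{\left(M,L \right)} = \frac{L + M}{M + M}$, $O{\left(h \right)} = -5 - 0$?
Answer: $379711$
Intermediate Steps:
$O{\left(h \right)} = -5$ ($O{\left(h \right)} = -5 + 0 = -5$)
$I = -1$ ($I = -3 + 2 = -1$)
$v{\left(M,L \right)} = \frac{L + M}{2 M}$
$x = 547$
$s{\left(q,Z \right)} = 0$ ($s{\left(q,Z \right)} = -5 - -5 = -5 + 5 = 0$)
$d{\left(b \right)} = 547 + b$ ($d{\left(b \right)} = b + 547 = 547 + b$)
$379164 + d{\left(s{\left(27,v{\left(3,I \right)} \right)} \right)} = 379164 + \left(547 + 0\right) = 379164 + 547 = 379711$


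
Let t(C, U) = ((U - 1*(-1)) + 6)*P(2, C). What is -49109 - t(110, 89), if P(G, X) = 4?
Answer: -49493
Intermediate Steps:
t(C, U) = 28 + 4*U (t(C, U) = ((U - 1*(-1)) + 6)*4 = ((U + 1) + 6)*4 = ((1 + U) + 6)*4 = (7 + U)*4 = 28 + 4*U)
-49109 - t(110, 89) = -49109 - (28 + 4*89) = -49109 - (28 + 356) = -49109 - 1*384 = -49109 - 384 = -49493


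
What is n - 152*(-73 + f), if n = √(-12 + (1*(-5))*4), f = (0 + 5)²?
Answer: 7296 + 4*I*√2 ≈ 7296.0 + 5.6569*I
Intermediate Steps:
f = 25 (f = 5² = 25)
n = 4*I*√2 (n = √(-12 - 5*4) = √(-12 - 20) = √(-32) = 4*I*√2 ≈ 5.6569*I)
n - 152*(-73 + f) = 4*I*√2 - 152*(-73 + 25) = 4*I*√2 - 152*(-48) = 4*I*√2 + 7296 = 7296 + 4*I*√2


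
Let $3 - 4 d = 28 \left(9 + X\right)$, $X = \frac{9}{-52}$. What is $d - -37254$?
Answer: $\frac{967017}{26} \approx 37193.0$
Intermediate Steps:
$X = - \frac{9}{52}$ ($X = 9 \left(- \frac{1}{52}\right) = - \frac{9}{52} \approx -0.17308$)
$d = - \frac{1587}{26}$ ($d = \frac{3}{4} - \frac{28 \left(9 - \frac{9}{52}\right)}{4} = \frac{3}{4} - \frac{28 \cdot \frac{459}{52}}{4} = \frac{3}{4} - \frac{3213}{52} = - \frac{1587}{26} \approx -61.038$)
$d - -37254 = - \frac{1587}{26} - -37254 = - \frac{1587}{26} + 37254 = \frac{967017}{26}$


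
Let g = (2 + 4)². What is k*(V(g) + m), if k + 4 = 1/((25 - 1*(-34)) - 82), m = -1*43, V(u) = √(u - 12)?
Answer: 3999/23 - 186*√6/23 ≈ 154.06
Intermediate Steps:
g = 36 (g = 6² = 36)
V(u) = √(-12 + u)
m = -43
k = -93/23 (k = -4 + 1/((25 - 1*(-34)) - 82) = -4 + 1/((25 + 34) - 82) = -4 + 1/(59 - 82) = -4 + 1/(-23) = -4 - 1/23 = -93/23 ≈ -4.0435)
k*(V(g) + m) = -93*(√(-12 + 36) - 43)/23 = -93*(√24 - 43)/23 = -93*(2*√6 - 43)/23 = -93*(-43 + 2*√6)/23 = 3999/23 - 186*√6/23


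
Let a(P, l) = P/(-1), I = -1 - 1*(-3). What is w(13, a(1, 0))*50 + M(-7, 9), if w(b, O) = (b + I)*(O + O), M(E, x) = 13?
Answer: -1487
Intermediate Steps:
I = 2 (I = -1 + 3 = 2)
a(P, l) = -P (a(P, l) = P*(-1) = -P)
w(b, O) = 2*O*(2 + b) (w(b, O) = (b + 2)*(O + O) = (2 + b)*(2*O) = 2*O*(2 + b))
w(13, a(1, 0))*50 + M(-7, 9) = (2*(-1*1)*(2 + 13))*50 + 13 = (2*(-1)*15)*50 + 13 = -30*50 + 13 = -1500 + 13 = -1487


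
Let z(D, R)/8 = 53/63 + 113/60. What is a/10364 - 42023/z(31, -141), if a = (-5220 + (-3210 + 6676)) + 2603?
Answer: -68592488973/35579612 ≈ -1927.9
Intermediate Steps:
a = 849 (a = (-5220 + 3466) + 2603 = -1754 + 2603 = 849)
z(D, R) = 6866/315 (z(D, R) = 8*(53/63 + 113/60) = 8*(3433/1260) = 6866/315)
a/10364 - 42023/z(31, -141) = 849/10364 - 42023/6866/315 = 849*(1/10364) - 42023*315/6866 = 849/10364 - 13237245/6866 = -68592488973/35579612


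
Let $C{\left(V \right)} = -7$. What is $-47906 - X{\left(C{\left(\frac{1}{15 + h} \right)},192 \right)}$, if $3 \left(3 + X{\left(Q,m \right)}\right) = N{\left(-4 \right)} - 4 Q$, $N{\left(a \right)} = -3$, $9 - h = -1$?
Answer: $- \frac{143734}{3} \approx -47911.0$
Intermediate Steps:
$h = 10$ ($h = 9 - -1 = 9 + 1 = 10$)
$X{\left(Q,m \right)} = -4 - \frac{4 Q}{3}$ ($X{\left(Q,m \right)} = -3 + \frac{-3 - 4 Q}{3} = -3 - \left(1 + \frac{4 Q}{3}\right) = -4 - \frac{4 Q}{3}$)
$-47906 - X{\left(C{\left(\frac{1}{15 + h} \right)},192 \right)} = -47906 - \left(-4 - - \frac{28}{3}\right) = -47906 - \left(-4 + \frac{28}{3}\right) = -47906 - \frac{16}{3} = - \frac{143734}{3}$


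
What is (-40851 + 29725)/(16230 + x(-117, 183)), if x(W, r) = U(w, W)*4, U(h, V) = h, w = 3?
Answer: -5563/8121 ≈ -0.68501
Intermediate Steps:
x(W, r) = 12 (x(W, r) = 3*4 = 12)
(-40851 + 29725)/(16230 + x(-117, 183)) = (-40851 + 29725)/(16230 + 12) = -11126/16242 = -11126*1/16242 = -5563/8121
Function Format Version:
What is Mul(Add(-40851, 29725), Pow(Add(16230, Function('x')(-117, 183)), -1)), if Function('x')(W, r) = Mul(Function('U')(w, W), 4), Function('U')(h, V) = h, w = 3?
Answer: Rational(-5563, 8121) ≈ -0.68501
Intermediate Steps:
Function('x')(W, r) = 12 (Function('x')(W, r) = Mul(3, 4) = 12)
Mul(Add(-40851, 29725), Pow(Add(16230, Function('x')(-117, 183)), -1)) = Mul(Add(-40851, 29725), Pow(Add(16230, 12), -1)) = Mul(-11126, Pow(16242, -1)) = Mul(-11126, Rational(1, 16242)) = Rational(-5563, 8121)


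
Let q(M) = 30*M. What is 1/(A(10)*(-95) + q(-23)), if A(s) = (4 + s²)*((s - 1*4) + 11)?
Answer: -1/168650 ≈ -5.9294e-6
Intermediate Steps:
A(s) = (4 + s²)*(7 + s) (A(s) = (4 + s²)*((s - 4) + 11) = (4 + s²)*((-4 + s) + 11) = (4 + s²)*(7 + s))
1/(A(10)*(-95) + q(-23)) = 1/((28 + 10³ + 4*10 + 7*10²)*(-95) + 30*(-23)) = 1/((28 + 1000 + 40 + 7*100)*(-95) - 690) = 1/((28 + 1000 + 40 + 700)*(-95) - 690) = 1/(1768*(-95) - 690) = 1/(-167960 - 690) = 1/(-168650) = -1/168650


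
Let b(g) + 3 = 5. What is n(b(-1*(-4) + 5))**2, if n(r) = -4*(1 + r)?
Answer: 144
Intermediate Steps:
b(g) = 2 (b(g) = -3 + 5 = 2)
n(r) = -4 - 4*r
n(b(-1*(-4) + 5))**2 = (-4 - 4*2)**2 = (-4 - 8)**2 = (-12)**2 = 144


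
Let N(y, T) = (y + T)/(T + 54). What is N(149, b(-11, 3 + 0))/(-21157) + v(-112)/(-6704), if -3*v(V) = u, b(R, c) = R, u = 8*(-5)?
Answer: -4895687/2287114014 ≈ -0.0021406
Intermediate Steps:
u = -40
N(y, T) = (T + y)/(54 + T)
v(V) = 40/3 (v(V) = -⅓*(-40) = 40/3)
N(149, b(-11, 3 + 0))/(-21157) + v(-112)/(-6704) = ((-11 + 149)/(54 - 11))/(-21157) + (40/3)/(-6704) = (138/43)*(-1/21157) + (40/3)*(-1/6704) = ((1/43)*138)*(-1/21157) - 5/2514 = (138/43)*(-1/21157) - 5/2514 = -138/909751 - 5/2514 = -4895687/2287114014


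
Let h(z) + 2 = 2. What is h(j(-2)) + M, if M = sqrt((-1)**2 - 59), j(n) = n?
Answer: I*sqrt(58) ≈ 7.6158*I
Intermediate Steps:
h(z) = 0 (h(z) = -2 + 2 = 0)
M = I*sqrt(58) (M = sqrt(1 - 59) = sqrt(-58) = I*sqrt(58) ≈ 7.6158*I)
h(j(-2)) + M = 0 + I*sqrt(58) = I*sqrt(58)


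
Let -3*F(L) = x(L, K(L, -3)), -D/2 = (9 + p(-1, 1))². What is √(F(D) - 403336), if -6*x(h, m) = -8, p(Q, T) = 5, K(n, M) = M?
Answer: 2*I*√907507/3 ≈ 635.09*I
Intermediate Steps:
x(h, m) = 4/3 (x(h, m) = -⅙*(-8) = 4/3)
D = -392 (D = -2*(9 + 5)² = -2*14² = -2*196 = -392)
F(L) = -4/9 (F(L) = -⅓*4/3 = -4/9)
√(F(D) - 403336) = √(-4/9 - 403336) = √(-3630028/9) = 2*I*√907507/3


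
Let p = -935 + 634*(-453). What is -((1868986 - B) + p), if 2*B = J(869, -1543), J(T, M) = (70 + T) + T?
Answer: -1579945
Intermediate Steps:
J(T, M) = 70 + 2*T
B = 904 (B = (70 + 2*869)/2 = (70 + 1738)/2 = (½)*1808 = 904)
p = -288137 (p = -935 - 287202 = -288137)
-((1868986 - B) + p) = -((1868986 - 1*904) - 288137) = -((1868986 - 904) - 288137) = -(1868082 - 288137) = -1*1579945 = -1579945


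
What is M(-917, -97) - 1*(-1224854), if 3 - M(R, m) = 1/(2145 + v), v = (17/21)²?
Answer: 1159001338097/946234 ≈ 1.2249e+6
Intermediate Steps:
v = 289/441 (v = (17*(1/21))² = (17/21)² = 289/441 ≈ 0.65533)
M(R, m) = 2838261/946234 (M(R, m) = 3 - 1/(2145 + 289/441) = 3 - 1/946234/441 = 3 - 1*441/946234 = 3 - 441/946234 = 2838261/946234)
M(-917, -97) - 1*(-1224854) = 2838261/946234 - 1*(-1224854) = 2838261/946234 + 1224854 = 1159001338097/946234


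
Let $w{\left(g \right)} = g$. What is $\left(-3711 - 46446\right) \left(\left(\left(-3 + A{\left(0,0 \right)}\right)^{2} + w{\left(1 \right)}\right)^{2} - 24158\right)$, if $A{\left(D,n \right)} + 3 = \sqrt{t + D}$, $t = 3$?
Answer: $1109773782 + 48150720 \sqrt{3} \approx 1.1932 \cdot 10^{9}$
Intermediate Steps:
$A{\left(D,n \right)} = -3 + \sqrt{3 + D}$
$\left(-3711 - 46446\right) \left(\left(\left(-3 + A{\left(0,0 \right)}\right)^{2} + w{\left(1 \right)}\right)^{2} - 24158\right) = \left(-3711 - 46446\right) \left(\left(\left(-3 - \left(3 - \sqrt{3 + 0}\right)\right)^{2} + 1\right)^{2} - 24158\right) = - 50157 \left(\left(\left(-3 - \left(3 - \sqrt{3}\right)\right)^{2} + 1\right)^{2} - 24158\right) = - 50157 \left(\left(\left(-6 + \sqrt{3}\right)^{2} + 1\right)^{2} - 24158\right) = - 50157 \left(\left(1 + \left(-6 + \sqrt{3}\right)^{2}\right)^{2} - 24158\right) = - 50157 \left(-24158 + \left(1 + \left(-6 + \sqrt{3}\right)^{2}\right)^{2}\right) = 1211692806 - 50157 \left(1 + \left(-6 + \sqrt{3}\right)^{2}\right)^{2}$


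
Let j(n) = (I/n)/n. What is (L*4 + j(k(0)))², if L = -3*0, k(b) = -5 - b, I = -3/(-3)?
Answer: 1/625 ≈ 0.0016000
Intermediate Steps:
I = 1 (I = -3*(-⅓) = 1)
L = 0
j(n) = n⁻² (j(n) = (1/n)/n = 1/(n*n) = n⁻²)
(L*4 + j(k(0)))² = (0*4 + (-5 - 1*0)⁻²)² = (0 + (-5 + 0)⁻²)² = (0 + (-5)⁻²)² = (0 + 1/25)² = (1/25)² = 1/625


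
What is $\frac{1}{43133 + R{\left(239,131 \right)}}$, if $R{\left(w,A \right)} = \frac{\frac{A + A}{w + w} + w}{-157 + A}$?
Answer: $\frac{239}{10306585} \approx 2.3189 \cdot 10^{-5}$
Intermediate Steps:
$R{\left(w,A \right)} = \frac{w + \frac{A}{w}}{-157 + A}$ ($R{\left(w,A \right)} = \frac{\frac{2 A}{2 w} + w}{-157 + A} = \frac{2 A \frac{1}{2 w} + w}{-157 + A} = \frac{\frac{A}{w} + w}{-157 + A} = \frac{w + \frac{A}{w}}{-157 + A}$)
$\frac{1}{43133 + R{\left(239,131 \right)}} = \frac{1}{43133 + \frac{131 + 239^{2}}{239 \left(-157 + 131\right)}} = \frac{1}{43133 + \frac{131 + 57121}{239 \left(-26\right)}} = \frac{1}{43133 + \frac{1}{239} \left(- \frac{1}{26}\right) 57252} = \frac{1}{43133 - \frac{2202}{239}} = \frac{1}{\frac{10306585}{239}} = \frac{239}{10306585}$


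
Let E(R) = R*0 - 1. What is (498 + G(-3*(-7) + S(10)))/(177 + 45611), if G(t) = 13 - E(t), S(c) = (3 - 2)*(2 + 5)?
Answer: 128/11447 ≈ 0.011182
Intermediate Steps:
E(R) = -1 (E(R) = 0 - 1 = -1)
S(c) = 7 (S(c) = 1*7 = 7)
G(t) = 14 (G(t) = 13 - 1*(-1) = 13 + 1 = 14)
(498 + G(-3*(-7) + S(10)))/(177 + 45611) = (498 + 14)/(177 + 45611) = 512/45788 = 512*(1/45788) = 128/11447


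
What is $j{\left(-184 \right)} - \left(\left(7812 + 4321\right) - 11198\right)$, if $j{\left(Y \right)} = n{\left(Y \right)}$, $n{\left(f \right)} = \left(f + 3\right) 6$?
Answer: $-2021$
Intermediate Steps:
$n{\left(f \right)} = 18 + 6 f$ ($n{\left(f \right)} = \left(3 + f\right) 6 = 18 + 6 f$)
$j{\left(Y \right)} = 18 + 6 Y$
$j{\left(-184 \right)} - \left(\left(7812 + 4321\right) - 11198\right) = \left(18 + 6 \left(-184\right)\right) - \left(\left(7812 + 4321\right) - 11198\right) = \left(18 - 1104\right) - \left(12133 - 11198\right) = -1086 - 935 = -2021$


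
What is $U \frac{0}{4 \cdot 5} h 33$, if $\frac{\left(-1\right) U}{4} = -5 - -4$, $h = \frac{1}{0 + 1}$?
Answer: $0$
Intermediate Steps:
$h = 1$ ($h = 1^{-1} = 1$)
$U = 4$ ($U = - 4 \left(-5 - -4\right) = - 4 \left(-5 + 4\right) = \left(-4\right) \left(-1\right) = 4$)
$U \frac{0}{4 \cdot 5} h 33 = 4 \frac{0}{4 \cdot 5} \cdot 1 \cdot 33 = 4 \cdot \frac{0}{20} \cdot 1 \cdot 33 = 4 \cdot 0 \cdot \frac{1}{20} \cdot 1 \cdot 33 = 4 \cdot 0 \cdot 1 \cdot 33 = 4 \cdot 0 \cdot 33 = 0 \cdot 33 = 0$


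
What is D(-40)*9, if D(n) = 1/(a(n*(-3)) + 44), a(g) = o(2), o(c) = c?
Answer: 9/46 ≈ 0.19565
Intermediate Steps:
a(g) = 2
D(n) = 1/46 (D(n) = 1/(2 + 44) = 1/46)
D(-40)*9 = (1/46)*9 = 9/46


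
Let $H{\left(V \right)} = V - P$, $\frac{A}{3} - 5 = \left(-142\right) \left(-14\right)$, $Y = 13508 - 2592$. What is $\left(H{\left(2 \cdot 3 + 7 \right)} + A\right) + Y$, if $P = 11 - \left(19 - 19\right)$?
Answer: $16897$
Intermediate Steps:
$Y = 10916$
$A = 5979$ ($A = 15 + 3 \left(\left(-142\right) \left(-14\right)\right) = 15 + 3 \cdot 1988 = 15 + 5964 = 5979$)
$P = 11$ ($P = 11 - \left(19 - 19\right) = 11 - 0 = 11 + 0 = 11$)
$H{\left(V \right)} = -11 + V$ ($H{\left(V \right)} = V - 11 = -11 + V$)
$\left(H{\left(2 \cdot 3 + 7 \right)} + A\right) + Y = \left(\left(-11 + \left(2 \cdot 3 + 7\right)\right) + 5979\right) + 10916 = \left(\left(-11 + \left(6 + 7\right)\right) + 5979\right) + 10916 = \left(\left(-11 + 13\right) + 5979\right) + 10916 = \left(2 + 5979\right) + 10916 = 5981 + 10916 = 16897$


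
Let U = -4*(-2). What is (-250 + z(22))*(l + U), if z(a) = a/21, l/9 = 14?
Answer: -700552/21 ≈ -33360.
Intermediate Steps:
l = 126 (l = 9*14 = 126)
z(a) = a/21 (z(a) = a*(1/21) = a/21)
U = 8
(-250 + z(22))*(l + U) = (-250 + (1/21)*22)*(126 + 8) = (-250 + 22/21)*134 = -5228/21*134 = -700552/21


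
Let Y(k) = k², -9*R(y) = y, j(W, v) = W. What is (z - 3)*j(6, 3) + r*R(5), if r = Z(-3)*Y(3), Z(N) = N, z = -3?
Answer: -21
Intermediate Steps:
R(y) = -y/9
r = -27 (r = -3*3² = -3*9 = -27)
(z - 3)*j(6, 3) + r*R(5) = (-3 - 3)*6 - (-3)*5 = -6*6 - 27*(-5/9) = -36 + 15 = -21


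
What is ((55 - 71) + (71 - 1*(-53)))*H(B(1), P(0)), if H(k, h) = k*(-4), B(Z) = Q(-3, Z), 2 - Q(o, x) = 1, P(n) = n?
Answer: -432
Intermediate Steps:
Q(o, x) = 1 (Q(o, x) = 2 - 1*1 = 2 - 1 = 1)
B(Z) = 1
H(k, h) = -4*k
((55 - 71) + (71 - 1*(-53)))*H(B(1), P(0)) = ((55 - 71) + (71 - 1*(-53)))*(-4*1) = (-16 + (71 + 53))*(-4) = (-16 + 124)*(-4) = 108*(-4) = -432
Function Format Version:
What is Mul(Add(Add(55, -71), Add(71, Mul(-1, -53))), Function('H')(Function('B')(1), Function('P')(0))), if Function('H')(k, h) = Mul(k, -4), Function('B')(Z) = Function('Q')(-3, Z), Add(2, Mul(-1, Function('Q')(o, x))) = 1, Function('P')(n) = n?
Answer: -432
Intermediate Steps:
Function('Q')(o, x) = 1 (Function('Q')(o, x) = Add(2, Mul(-1, 1)) = Add(2, -1) = 1)
Function('B')(Z) = 1
Function('H')(k, h) = Mul(-4, k)
Mul(Add(Add(55, -71), Add(71, Mul(-1, -53))), Function('H')(Function('B')(1), Function('P')(0))) = Mul(Add(Add(55, -71), Add(71, Mul(-1, -53))), Mul(-4, 1)) = Mul(Add(-16, Add(71, 53)), -4) = Mul(Add(-16, 124), -4) = Mul(108, -4) = -432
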